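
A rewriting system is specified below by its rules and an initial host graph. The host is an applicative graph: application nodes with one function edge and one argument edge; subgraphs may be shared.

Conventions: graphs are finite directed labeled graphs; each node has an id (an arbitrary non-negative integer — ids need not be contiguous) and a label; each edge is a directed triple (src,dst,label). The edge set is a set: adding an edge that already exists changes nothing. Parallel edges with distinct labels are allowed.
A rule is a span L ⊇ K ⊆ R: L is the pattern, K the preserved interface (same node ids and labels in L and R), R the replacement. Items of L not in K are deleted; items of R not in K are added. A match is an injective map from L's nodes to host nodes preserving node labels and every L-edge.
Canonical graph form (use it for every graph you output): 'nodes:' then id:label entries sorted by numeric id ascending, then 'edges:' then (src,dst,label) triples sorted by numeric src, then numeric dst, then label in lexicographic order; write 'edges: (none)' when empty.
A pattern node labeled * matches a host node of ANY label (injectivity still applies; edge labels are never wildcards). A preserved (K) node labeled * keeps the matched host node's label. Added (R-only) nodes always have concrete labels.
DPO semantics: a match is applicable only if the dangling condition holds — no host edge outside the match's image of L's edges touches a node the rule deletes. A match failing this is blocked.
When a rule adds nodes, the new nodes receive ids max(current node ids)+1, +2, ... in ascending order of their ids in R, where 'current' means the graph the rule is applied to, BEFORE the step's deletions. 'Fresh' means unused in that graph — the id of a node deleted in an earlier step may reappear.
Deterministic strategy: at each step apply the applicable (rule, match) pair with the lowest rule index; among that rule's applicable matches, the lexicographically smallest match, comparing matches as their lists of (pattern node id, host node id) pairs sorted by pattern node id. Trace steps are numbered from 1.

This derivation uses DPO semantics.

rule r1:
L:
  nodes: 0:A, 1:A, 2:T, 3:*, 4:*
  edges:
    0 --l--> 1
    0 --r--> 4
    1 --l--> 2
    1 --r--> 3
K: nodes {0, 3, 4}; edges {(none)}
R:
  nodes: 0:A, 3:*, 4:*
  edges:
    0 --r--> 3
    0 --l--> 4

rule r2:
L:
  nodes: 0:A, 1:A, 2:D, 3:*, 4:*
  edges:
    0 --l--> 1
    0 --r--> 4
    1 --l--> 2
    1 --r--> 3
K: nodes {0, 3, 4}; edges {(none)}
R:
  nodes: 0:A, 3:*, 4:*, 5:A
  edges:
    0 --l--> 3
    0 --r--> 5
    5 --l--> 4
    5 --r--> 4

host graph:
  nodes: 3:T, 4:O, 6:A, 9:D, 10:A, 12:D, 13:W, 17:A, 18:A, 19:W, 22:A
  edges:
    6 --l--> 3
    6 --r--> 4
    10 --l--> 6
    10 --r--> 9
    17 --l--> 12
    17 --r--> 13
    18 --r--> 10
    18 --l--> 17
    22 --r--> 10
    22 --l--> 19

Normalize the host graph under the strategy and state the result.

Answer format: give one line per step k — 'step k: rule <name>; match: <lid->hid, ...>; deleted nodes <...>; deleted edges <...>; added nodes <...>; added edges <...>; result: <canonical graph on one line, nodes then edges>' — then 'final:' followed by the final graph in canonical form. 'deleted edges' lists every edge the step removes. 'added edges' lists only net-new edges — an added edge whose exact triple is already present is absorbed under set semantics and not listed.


step 1: rule r1; match: 0->10, 1->6, 2->3, 3->4, 4->9; deleted nodes 3, 6; deleted edges (6,3,l); (6,4,r); (10,6,l); (10,9,r); added nodes (none); added edges (10,4,r); (10,9,l); result: nodes: 4:O, 9:D, 10:A, 12:D, 13:W, 17:A, 18:A, 19:W, 22:A edges: (10,4,r); (10,9,l); (17,12,l); (17,13,r); (18,10,r); (18,17,l); (22,10,r); (22,19,l)
step 2: rule r2; match: 0->18, 1->17, 2->12, 3->13, 4->10; deleted nodes 12, 17; deleted edges (17,12,l); (17,13,r); (18,10,r); (18,17,l); added nodes 23; added edges (18,13,l); (18,23,r); (23,10,l); (23,10,r); result: nodes: 4:O, 9:D, 10:A, 13:W, 18:A, 19:W, 22:A, 23:A edges: (10,4,r); (10,9,l); (18,13,l); (18,23,r); (22,10,r); (22,19,l); (23,10,l); (23,10,r)
final:
nodes: 4:O, 9:D, 10:A, 13:W, 18:A, 19:W, 22:A, 23:A
edges: (10,4,r); (10,9,l); (18,13,l); (18,23,r); (22,10,r); (22,19,l); (23,10,l); (23,10,r)


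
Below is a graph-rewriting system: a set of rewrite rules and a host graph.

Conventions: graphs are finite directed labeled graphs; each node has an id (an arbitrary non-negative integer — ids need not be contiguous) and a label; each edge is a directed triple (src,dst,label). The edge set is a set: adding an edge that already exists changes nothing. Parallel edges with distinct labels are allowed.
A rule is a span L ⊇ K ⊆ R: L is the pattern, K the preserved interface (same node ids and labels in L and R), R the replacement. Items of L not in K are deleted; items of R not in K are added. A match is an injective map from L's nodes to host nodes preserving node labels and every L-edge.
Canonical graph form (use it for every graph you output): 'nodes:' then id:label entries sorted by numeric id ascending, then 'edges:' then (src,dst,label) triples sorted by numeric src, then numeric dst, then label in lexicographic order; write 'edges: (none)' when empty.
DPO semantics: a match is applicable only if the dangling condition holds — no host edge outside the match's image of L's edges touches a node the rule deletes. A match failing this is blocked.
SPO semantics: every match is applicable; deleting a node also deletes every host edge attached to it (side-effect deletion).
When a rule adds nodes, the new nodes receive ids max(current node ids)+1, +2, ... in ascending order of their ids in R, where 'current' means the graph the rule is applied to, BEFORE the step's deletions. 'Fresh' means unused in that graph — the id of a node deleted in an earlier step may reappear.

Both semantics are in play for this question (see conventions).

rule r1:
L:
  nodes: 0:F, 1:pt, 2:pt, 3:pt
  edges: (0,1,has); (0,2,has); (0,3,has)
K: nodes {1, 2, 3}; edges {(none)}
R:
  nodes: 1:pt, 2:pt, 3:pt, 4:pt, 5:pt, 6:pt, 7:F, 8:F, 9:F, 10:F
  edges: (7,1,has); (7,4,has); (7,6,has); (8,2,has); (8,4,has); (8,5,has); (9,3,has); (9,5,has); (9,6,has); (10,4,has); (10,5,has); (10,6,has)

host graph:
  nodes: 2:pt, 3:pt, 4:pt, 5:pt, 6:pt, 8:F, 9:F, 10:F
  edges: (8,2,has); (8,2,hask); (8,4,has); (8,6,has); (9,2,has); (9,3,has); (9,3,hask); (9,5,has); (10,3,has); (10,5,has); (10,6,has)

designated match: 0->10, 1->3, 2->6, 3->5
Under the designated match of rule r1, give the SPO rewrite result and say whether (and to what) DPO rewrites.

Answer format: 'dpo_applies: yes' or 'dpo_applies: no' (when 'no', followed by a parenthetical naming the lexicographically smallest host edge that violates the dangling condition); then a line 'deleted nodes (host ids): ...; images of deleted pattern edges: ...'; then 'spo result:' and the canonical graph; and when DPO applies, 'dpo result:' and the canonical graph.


dpo_applies: yes
deleted nodes (host ids): 10; images of deleted pattern edges: (10,3,has); (10,5,has); (10,6,has)
spo result:
nodes: 2:pt, 3:pt, 4:pt, 5:pt, 6:pt, 8:F, 9:F, 11:pt, 12:pt, 13:pt, 14:F, 15:F, 16:F, 17:F
edges: (8,2,has); (8,2,hask); (8,4,has); (8,6,has); (9,2,has); (9,3,has); (9,3,hask); (9,5,has); (14,3,has); (14,11,has); (14,13,has); (15,6,has); (15,11,has); (15,12,has); (16,5,has); (16,12,has); (16,13,has); (17,11,has); (17,12,has); (17,13,has)
dpo result:
nodes: 2:pt, 3:pt, 4:pt, 5:pt, 6:pt, 8:F, 9:F, 11:pt, 12:pt, 13:pt, 14:F, 15:F, 16:F, 17:F
edges: (8,2,has); (8,2,hask); (8,4,has); (8,6,has); (9,2,has); (9,3,has); (9,3,hask); (9,5,has); (14,3,has); (14,11,has); (14,13,has); (15,6,has); (15,11,has); (15,12,has); (16,5,has); (16,12,has); (16,13,has); (17,11,has); (17,12,has); (17,13,has)


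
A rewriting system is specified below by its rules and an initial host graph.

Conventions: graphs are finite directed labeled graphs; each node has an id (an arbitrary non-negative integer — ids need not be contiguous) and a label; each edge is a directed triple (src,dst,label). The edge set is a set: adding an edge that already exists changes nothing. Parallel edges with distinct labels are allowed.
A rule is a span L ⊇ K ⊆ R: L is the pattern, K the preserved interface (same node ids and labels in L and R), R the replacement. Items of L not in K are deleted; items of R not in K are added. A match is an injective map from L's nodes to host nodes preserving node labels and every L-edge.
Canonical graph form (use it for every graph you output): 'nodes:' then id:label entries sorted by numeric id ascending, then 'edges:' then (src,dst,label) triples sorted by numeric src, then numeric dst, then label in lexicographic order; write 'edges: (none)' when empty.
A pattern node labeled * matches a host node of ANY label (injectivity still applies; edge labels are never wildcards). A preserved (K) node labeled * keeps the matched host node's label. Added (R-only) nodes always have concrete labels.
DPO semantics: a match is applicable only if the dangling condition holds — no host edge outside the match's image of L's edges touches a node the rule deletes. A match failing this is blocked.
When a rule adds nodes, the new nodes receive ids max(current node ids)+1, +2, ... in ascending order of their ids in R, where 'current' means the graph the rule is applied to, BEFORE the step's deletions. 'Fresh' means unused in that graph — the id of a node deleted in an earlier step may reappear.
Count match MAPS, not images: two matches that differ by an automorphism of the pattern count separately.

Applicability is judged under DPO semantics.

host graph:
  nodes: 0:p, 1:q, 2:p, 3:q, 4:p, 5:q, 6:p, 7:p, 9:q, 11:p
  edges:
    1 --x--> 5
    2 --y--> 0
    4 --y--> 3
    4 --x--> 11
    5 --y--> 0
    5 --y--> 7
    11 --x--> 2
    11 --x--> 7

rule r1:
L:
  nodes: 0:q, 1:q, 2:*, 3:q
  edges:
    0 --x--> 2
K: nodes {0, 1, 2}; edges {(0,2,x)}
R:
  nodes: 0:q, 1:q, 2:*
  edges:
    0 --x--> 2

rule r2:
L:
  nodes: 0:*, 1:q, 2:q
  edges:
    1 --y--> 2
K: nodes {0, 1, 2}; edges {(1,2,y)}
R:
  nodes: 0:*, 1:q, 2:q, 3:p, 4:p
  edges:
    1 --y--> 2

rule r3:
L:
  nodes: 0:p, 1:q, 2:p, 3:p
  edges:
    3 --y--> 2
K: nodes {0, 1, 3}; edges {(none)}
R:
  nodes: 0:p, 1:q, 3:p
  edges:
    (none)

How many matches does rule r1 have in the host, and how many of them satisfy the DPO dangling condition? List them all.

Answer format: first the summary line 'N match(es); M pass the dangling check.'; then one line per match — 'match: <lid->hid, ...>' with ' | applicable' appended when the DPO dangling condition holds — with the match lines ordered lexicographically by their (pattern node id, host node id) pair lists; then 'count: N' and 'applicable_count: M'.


2 match(es); 1 pass the dangling check.
match: 0->1, 1->3, 2->5, 3->9 | applicable
match: 0->1, 1->9, 2->5, 3->3
count: 2
applicable_count: 1


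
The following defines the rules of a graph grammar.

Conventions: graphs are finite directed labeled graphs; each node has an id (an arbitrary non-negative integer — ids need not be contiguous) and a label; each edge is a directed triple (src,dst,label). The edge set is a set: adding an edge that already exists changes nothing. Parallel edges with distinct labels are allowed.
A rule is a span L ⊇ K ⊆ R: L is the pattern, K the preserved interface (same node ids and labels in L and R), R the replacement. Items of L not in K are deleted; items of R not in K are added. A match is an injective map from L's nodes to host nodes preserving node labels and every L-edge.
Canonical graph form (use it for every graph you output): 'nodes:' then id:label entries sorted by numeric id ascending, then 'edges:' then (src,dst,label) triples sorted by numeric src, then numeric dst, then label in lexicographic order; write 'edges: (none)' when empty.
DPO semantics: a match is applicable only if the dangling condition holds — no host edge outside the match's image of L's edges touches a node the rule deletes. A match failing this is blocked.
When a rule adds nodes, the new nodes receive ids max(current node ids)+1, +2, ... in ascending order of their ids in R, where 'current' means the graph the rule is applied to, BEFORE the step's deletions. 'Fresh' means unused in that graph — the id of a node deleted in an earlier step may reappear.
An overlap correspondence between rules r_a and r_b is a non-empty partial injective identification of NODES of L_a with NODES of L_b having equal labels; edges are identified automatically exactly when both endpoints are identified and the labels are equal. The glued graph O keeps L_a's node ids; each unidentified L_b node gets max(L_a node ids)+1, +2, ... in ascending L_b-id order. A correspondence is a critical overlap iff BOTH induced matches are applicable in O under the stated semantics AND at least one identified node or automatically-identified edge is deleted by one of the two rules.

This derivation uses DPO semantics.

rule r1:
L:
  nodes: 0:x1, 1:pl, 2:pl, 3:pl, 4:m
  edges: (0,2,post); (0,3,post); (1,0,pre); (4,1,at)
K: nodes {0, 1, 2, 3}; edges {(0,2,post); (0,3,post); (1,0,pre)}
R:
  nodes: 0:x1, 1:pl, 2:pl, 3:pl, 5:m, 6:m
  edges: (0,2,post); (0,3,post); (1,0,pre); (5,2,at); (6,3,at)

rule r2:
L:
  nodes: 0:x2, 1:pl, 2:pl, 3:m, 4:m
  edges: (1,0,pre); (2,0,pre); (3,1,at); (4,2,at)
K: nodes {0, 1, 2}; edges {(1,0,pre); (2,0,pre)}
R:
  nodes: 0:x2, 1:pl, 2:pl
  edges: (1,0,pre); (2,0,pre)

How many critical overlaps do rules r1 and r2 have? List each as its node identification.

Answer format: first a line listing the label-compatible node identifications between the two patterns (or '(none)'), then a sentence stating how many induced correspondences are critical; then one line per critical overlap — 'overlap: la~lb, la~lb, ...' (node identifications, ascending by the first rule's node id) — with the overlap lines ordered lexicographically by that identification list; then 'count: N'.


label-compatible node identifications between L(r1) and L(r2): 1~1, 1~2, 2~1, 2~2, 3~1, 3~2, 4~3, 4~4
6 of the induced correspondences are critical overlaps of r1 and r2.
overlap: 1~1, 2~2, 4~3
overlap: 1~1, 3~2, 4~3
overlap: 1~1, 4~3
overlap: 1~2, 2~1, 4~4
overlap: 1~2, 3~1, 4~4
overlap: 1~2, 4~4
count: 6


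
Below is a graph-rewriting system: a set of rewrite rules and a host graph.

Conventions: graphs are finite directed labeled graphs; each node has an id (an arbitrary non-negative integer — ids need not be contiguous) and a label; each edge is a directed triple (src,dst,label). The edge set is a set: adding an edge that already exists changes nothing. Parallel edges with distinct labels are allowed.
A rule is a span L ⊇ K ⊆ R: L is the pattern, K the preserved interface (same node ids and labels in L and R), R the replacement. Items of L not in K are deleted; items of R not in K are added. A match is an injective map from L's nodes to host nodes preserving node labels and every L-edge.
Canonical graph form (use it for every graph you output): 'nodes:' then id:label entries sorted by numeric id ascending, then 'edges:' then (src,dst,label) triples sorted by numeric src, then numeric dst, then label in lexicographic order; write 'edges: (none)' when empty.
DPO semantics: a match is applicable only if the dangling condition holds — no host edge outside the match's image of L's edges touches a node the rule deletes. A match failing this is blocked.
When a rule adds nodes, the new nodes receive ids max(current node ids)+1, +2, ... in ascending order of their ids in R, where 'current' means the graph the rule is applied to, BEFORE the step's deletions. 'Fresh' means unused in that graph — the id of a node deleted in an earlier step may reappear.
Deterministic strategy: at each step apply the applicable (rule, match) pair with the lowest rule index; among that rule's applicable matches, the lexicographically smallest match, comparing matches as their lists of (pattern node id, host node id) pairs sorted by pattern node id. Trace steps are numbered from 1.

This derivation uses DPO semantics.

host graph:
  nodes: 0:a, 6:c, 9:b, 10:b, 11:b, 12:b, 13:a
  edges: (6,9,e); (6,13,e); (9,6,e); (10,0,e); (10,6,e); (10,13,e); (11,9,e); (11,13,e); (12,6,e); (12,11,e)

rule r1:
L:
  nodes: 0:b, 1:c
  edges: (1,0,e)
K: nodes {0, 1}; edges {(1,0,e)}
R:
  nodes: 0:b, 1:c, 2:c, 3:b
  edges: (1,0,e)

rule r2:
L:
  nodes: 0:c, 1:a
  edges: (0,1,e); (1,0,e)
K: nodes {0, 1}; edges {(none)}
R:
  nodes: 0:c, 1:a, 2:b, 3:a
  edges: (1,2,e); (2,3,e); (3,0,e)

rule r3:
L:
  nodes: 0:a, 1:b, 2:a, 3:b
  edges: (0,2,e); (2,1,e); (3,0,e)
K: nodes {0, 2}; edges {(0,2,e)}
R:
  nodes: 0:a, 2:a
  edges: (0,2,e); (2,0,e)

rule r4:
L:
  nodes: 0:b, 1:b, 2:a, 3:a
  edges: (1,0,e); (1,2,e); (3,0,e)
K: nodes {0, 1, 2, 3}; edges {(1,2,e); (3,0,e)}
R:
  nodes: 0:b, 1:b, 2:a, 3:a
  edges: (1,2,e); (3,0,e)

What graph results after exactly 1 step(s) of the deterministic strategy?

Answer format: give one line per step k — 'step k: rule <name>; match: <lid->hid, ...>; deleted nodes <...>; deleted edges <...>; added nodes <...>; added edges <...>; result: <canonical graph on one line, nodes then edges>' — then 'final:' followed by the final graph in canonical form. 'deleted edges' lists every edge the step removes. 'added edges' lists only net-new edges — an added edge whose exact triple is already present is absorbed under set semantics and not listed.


step 1: rule r1; match: 0->9, 1->6; deleted nodes (none); deleted edges (none); added nodes 14, 15; added edges (none); result: nodes: 0:a, 6:c, 9:b, 10:b, 11:b, 12:b, 13:a, 14:c, 15:b edges: (6,9,e); (6,13,e); (9,6,e); (10,0,e); (10,6,e); (10,13,e); (11,9,e); (11,13,e); (12,6,e); (12,11,e)
final:
nodes: 0:a, 6:c, 9:b, 10:b, 11:b, 12:b, 13:a, 14:c, 15:b
edges: (6,9,e); (6,13,e); (9,6,e); (10,0,e); (10,6,e); (10,13,e); (11,9,e); (11,13,e); (12,6,e); (12,11,e)


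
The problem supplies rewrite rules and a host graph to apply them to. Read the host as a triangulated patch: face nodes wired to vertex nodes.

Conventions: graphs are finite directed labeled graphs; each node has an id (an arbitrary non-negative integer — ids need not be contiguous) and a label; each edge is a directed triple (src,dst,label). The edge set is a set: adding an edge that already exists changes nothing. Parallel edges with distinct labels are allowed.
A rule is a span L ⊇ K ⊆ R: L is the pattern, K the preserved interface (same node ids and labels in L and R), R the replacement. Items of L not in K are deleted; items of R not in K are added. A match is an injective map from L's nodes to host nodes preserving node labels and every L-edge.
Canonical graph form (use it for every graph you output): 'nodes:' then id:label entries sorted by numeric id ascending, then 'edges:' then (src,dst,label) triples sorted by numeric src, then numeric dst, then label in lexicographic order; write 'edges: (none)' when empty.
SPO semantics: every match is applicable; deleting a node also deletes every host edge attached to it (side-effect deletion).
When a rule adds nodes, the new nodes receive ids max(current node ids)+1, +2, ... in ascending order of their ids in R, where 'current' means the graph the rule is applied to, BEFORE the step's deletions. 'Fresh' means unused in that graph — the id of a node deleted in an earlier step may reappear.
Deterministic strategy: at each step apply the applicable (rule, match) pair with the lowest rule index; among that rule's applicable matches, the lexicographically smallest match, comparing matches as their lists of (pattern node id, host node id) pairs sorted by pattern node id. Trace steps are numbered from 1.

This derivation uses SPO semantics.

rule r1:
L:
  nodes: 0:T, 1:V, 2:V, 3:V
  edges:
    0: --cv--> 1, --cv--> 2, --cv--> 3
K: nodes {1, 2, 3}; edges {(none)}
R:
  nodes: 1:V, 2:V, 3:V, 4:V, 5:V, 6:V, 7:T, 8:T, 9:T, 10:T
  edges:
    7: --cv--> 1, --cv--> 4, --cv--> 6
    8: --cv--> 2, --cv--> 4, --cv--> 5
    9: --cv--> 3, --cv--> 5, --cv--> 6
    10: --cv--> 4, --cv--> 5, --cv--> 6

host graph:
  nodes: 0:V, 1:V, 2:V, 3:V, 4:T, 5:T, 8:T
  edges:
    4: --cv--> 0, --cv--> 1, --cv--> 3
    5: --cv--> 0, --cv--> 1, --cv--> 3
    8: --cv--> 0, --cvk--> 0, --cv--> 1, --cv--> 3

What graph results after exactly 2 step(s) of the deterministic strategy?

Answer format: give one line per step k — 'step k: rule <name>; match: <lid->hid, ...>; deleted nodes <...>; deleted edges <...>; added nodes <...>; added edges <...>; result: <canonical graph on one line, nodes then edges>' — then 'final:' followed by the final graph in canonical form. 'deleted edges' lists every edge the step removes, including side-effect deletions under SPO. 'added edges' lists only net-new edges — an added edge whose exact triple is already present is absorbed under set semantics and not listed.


step 1: rule r1; match: 0->4, 1->0, 2->1, 3->3; deleted nodes 4; deleted edges (4,0,cv); (4,1,cv); (4,3,cv); added nodes 9, 10, 11, 12, 13, 14, 15; added edges (12,0,cv); (12,9,cv); (12,11,cv); (13,1,cv); (13,9,cv); (13,10,cv); (14,3,cv); (14,10,cv); (14,11,cv); (15,9,cv); (15,10,cv); (15,11,cv); result: nodes: 0:V, 1:V, 2:V, 3:V, 5:T, 8:T, 9:V, 10:V, 11:V, 12:T, 13:T, 14:T, 15:T edges: (5,0,cv); (5,1,cv); (5,3,cv); (8,0,cv); (8,0,cvk); (8,1,cv); (8,3,cv); (12,0,cv); (12,9,cv); (12,11,cv); (13,1,cv); (13,9,cv); (13,10,cv); (14,3,cv); (14,10,cv); (14,11,cv); (15,9,cv); (15,10,cv); (15,11,cv)
step 2: rule r1; match: 0->5, 1->0, 2->1, 3->3; deleted nodes 5; deleted edges (5,0,cv); (5,1,cv); (5,3,cv); added nodes 16, 17, 18, 19, 20, 21, 22; added edges (19,0,cv); (19,16,cv); (19,18,cv); (20,1,cv); (20,16,cv); (20,17,cv); (21,3,cv); (21,17,cv); (21,18,cv); (22,16,cv); (22,17,cv); (22,18,cv); result: nodes: 0:V, 1:V, 2:V, 3:V, 8:T, 9:V, 10:V, 11:V, 12:T, 13:T, 14:T, 15:T, 16:V, 17:V, 18:V, 19:T, 20:T, 21:T, 22:T edges: (8,0,cv); (8,0,cvk); (8,1,cv); (8,3,cv); (12,0,cv); (12,9,cv); (12,11,cv); (13,1,cv); (13,9,cv); (13,10,cv); (14,3,cv); (14,10,cv); (14,11,cv); (15,9,cv); (15,10,cv); (15,11,cv); (19,0,cv); (19,16,cv); (19,18,cv); (20,1,cv); (20,16,cv); (20,17,cv); (21,3,cv); (21,17,cv); (21,18,cv); (22,16,cv); (22,17,cv); (22,18,cv)
final:
nodes: 0:V, 1:V, 2:V, 3:V, 8:T, 9:V, 10:V, 11:V, 12:T, 13:T, 14:T, 15:T, 16:V, 17:V, 18:V, 19:T, 20:T, 21:T, 22:T
edges: (8,0,cv); (8,0,cvk); (8,1,cv); (8,3,cv); (12,0,cv); (12,9,cv); (12,11,cv); (13,1,cv); (13,9,cv); (13,10,cv); (14,3,cv); (14,10,cv); (14,11,cv); (15,9,cv); (15,10,cv); (15,11,cv); (19,0,cv); (19,16,cv); (19,18,cv); (20,1,cv); (20,16,cv); (20,17,cv); (21,3,cv); (21,17,cv); (21,18,cv); (22,16,cv); (22,17,cv); (22,18,cv)


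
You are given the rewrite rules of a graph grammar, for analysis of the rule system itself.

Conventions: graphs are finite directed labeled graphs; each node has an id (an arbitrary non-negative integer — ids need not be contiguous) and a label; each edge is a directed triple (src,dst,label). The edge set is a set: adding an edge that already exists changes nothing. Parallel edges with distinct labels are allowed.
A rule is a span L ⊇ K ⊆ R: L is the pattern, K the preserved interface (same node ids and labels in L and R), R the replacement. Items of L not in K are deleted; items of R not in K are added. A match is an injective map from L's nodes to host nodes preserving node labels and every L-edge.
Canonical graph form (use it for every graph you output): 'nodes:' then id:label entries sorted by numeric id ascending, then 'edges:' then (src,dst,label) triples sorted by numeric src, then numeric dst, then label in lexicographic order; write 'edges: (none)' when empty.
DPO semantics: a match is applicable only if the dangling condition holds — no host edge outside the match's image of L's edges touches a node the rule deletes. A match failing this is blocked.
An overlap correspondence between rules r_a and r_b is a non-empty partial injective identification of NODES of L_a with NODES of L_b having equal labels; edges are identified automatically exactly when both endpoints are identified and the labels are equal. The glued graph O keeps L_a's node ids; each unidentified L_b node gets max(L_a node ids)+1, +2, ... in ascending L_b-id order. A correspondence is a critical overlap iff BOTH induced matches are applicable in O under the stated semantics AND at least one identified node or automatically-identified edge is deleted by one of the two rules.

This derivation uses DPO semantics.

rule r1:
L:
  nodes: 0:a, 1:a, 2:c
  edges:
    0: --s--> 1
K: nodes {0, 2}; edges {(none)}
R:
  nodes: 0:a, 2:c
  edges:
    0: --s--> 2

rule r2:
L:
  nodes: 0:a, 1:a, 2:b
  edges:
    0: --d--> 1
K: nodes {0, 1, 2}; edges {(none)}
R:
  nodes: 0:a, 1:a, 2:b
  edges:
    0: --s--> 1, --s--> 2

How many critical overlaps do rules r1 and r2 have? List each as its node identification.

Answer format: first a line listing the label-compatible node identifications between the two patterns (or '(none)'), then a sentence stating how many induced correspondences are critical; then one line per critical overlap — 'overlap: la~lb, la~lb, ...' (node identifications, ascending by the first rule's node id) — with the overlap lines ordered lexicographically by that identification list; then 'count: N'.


label-compatible node identifications between L(r1) and L(r2): 0~0, 0~1, 1~0, 1~1
0 of the induced correspondences are critical overlaps of r1 and r2.
count: 0


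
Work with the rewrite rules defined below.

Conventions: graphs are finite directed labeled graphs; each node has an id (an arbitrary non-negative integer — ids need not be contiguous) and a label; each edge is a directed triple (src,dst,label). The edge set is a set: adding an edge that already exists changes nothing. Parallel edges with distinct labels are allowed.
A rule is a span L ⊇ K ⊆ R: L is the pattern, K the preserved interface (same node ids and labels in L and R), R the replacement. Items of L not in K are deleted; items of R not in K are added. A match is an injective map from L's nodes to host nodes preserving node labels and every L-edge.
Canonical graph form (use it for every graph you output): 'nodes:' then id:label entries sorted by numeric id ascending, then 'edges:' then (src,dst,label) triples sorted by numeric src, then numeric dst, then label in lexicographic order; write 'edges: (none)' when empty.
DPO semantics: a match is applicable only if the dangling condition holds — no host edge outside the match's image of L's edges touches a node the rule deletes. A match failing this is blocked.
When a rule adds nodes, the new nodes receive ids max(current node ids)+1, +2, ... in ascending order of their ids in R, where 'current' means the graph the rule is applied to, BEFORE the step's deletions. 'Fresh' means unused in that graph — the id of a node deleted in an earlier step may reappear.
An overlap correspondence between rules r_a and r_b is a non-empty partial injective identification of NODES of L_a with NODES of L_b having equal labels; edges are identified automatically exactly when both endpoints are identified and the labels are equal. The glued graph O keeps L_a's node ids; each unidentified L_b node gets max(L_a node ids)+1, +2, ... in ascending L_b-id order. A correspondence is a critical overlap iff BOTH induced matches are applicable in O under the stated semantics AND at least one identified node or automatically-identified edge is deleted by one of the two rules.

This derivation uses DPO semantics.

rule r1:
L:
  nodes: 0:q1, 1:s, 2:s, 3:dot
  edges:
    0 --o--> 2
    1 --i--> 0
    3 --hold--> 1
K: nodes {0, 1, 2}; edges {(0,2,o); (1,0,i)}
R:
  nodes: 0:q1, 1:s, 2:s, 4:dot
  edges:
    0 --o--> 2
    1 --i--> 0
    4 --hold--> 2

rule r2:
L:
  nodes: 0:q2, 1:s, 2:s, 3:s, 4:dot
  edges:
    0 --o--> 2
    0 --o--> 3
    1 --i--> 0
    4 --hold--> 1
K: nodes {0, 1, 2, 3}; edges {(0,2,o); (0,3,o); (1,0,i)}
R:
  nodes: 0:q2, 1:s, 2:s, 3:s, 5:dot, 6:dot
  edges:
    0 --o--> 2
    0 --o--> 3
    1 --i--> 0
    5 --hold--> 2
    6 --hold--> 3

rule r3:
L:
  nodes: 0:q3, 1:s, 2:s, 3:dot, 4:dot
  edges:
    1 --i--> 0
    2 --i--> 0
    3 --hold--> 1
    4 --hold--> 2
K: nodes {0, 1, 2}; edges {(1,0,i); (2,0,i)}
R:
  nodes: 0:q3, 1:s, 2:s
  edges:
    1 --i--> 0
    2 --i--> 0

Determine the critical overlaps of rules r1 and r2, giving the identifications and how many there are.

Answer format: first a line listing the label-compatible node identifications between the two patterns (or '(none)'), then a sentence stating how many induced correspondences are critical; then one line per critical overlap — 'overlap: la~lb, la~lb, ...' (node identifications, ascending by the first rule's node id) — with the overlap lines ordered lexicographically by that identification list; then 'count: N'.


label-compatible node identifications between L(r1) and L(r2): 1~1, 1~2, 1~3, 2~1, 2~2, 2~3, 3~4
3 of the induced correspondences are critical overlaps of r1 and r2.
overlap: 1~1, 2~2, 3~4
overlap: 1~1, 2~3, 3~4
overlap: 1~1, 3~4
count: 3


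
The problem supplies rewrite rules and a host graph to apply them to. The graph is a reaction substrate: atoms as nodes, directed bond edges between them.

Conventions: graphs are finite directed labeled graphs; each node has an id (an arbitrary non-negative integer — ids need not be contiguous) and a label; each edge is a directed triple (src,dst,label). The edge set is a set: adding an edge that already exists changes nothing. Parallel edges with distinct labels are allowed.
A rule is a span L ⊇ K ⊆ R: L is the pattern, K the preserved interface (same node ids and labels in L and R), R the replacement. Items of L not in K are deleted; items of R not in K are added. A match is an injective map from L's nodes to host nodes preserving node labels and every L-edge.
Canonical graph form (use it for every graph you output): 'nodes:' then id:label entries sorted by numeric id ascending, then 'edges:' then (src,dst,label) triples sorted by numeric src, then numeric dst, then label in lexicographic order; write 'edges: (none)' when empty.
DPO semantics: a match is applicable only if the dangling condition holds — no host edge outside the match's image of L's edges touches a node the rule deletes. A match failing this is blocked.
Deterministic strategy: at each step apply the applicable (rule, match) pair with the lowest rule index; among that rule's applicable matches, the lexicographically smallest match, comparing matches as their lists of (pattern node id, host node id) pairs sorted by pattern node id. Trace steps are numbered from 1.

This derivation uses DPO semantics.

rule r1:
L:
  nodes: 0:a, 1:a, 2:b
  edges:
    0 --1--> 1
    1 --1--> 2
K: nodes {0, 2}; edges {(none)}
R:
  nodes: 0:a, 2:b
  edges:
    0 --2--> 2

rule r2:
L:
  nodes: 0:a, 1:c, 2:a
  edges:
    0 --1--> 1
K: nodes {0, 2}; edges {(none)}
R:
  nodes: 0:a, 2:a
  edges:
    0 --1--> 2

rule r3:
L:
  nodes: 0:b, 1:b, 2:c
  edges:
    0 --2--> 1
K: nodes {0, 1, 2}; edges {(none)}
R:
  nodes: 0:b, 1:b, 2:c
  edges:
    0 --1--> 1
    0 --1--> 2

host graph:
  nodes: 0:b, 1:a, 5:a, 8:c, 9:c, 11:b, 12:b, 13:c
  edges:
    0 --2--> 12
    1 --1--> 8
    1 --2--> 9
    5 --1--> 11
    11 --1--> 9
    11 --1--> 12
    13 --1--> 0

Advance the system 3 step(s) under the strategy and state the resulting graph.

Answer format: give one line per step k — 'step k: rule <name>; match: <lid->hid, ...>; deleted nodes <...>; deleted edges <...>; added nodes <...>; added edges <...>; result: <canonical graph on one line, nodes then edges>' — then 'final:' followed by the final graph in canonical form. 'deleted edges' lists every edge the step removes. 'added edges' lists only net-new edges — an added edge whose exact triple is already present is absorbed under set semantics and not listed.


step 1: rule r2; match: 0->1, 1->8, 2->5; deleted nodes 8; deleted edges (1,8,1); added nodes (none); added edges (1,5,1); result: nodes: 0:b, 1:a, 5:a, 9:c, 11:b, 12:b, 13:c edges: (0,12,2); (1,5,1); (1,9,2); (5,11,1); (11,9,1); (11,12,1); (13,0,1)
step 2: rule r1; match: 0->1, 1->5, 2->11; deleted nodes 5; deleted edges (1,5,1); (5,11,1); added nodes (none); added edges (1,11,2); result: nodes: 0:b, 1:a, 9:c, 11:b, 12:b, 13:c edges: (0,12,2); (1,9,2); (1,11,2); (11,9,1); (11,12,1); (13,0,1)
step 3: rule r3; match: 0->0, 1->12, 2->9; deleted nodes (none); deleted edges (0,12,2); added nodes (none); added edges (0,9,1); (0,12,1); result: nodes: 0:b, 1:a, 9:c, 11:b, 12:b, 13:c edges: (0,9,1); (0,12,1); (1,9,2); (1,11,2); (11,9,1); (11,12,1); (13,0,1)
final:
nodes: 0:b, 1:a, 9:c, 11:b, 12:b, 13:c
edges: (0,9,1); (0,12,1); (1,9,2); (1,11,2); (11,9,1); (11,12,1); (13,0,1)


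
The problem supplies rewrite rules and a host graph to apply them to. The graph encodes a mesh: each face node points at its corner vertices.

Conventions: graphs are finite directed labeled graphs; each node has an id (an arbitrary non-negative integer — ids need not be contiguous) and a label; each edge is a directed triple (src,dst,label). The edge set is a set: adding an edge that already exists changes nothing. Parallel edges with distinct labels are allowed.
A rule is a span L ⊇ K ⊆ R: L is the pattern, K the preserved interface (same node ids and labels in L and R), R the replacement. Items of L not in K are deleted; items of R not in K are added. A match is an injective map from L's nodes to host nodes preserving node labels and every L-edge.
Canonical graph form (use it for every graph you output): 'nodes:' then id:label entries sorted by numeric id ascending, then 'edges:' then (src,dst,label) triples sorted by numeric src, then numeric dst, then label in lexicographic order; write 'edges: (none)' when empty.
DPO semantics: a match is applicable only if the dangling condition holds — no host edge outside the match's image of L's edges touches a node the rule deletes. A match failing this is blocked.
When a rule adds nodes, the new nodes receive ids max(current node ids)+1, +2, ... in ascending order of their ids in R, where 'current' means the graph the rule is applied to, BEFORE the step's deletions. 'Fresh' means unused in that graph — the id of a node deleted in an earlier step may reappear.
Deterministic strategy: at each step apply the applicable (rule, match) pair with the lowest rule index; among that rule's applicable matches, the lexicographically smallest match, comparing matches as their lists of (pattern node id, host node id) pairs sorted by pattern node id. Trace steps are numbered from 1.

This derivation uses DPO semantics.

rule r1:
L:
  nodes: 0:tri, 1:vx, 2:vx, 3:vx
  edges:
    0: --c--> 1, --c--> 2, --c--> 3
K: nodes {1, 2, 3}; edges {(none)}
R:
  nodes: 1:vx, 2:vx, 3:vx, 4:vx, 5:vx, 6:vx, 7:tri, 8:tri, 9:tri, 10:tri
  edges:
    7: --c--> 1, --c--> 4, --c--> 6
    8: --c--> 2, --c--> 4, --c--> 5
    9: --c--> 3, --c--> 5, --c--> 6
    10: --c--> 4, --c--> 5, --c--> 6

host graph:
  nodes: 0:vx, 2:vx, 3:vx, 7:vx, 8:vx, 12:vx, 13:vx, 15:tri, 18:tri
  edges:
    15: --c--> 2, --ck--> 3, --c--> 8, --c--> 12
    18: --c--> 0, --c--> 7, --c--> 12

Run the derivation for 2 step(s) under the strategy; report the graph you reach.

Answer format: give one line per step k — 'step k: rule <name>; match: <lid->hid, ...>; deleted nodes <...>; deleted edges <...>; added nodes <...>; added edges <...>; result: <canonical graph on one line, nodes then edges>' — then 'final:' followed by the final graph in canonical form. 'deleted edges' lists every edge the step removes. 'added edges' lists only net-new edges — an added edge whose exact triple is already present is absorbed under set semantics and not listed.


step 1: rule r1; match: 0->18, 1->0, 2->7, 3->12; deleted nodes 18; deleted edges (18,0,c); (18,7,c); (18,12,c); added nodes 19, 20, 21, 22, 23, 24, 25; added edges (22,0,c); (22,19,c); (22,21,c); (23,7,c); (23,19,c); (23,20,c); (24,12,c); (24,20,c); (24,21,c); (25,19,c); (25,20,c); (25,21,c); result: nodes: 0:vx, 2:vx, 3:vx, 7:vx, 8:vx, 12:vx, 13:vx, 15:tri, 19:vx, 20:vx, 21:vx, 22:tri, 23:tri, 24:tri, 25:tri edges: (15,2,c); (15,3,ck); (15,8,c); (15,12,c); (22,0,c); (22,19,c); (22,21,c); (23,7,c); (23,19,c); (23,20,c); (24,12,c); (24,20,c); (24,21,c); (25,19,c); (25,20,c); (25,21,c)
step 2: rule r1; match: 0->22, 1->0, 2->19, 3->21; deleted nodes 22; deleted edges (22,0,c); (22,19,c); (22,21,c); added nodes 26, 27, 28, 29, 30, 31, 32; added edges (29,0,c); (29,26,c); (29,28,c); (30,19,c); (30,26,c); (30,27,c); (31,21,c); (31,27,c); (31,28,c); (32,26,c); (32,27,c); (32,28,c); result: nodes: 0:vx, 2:vx, 3:vx, 7:vx, 8:vx, 12:vx, 13:vx, 15:tri, 19:vx, 20:vx, 21:vx, 23:tri, 24:tri, 25:tri, 26:vx, 27:vx, 28:vx, 29:tri, 30:tri, 31:tri, 32:tri edges: (15,2,c); (15,3,ck); (15,8,c); (15,12,c); (23,7,c); (23,19,c); (23,20,c); (24,12,c); (24,20,c); (24,21,c); (25,19,c); (25,20,c); (25,21,c); (29,0,c); (29,26,c); (29,28,c); (30,19,c); (30,26,c); (30,27,c); (31,21,c); (31,27,c); (31,28,c); (32,26,c); (32,27,c); (32,28,c)
final:
nodes: 0:vx, 2:vx, 3:vx, 7:vx, 8:vx, 12:vx, 13:vx, 15:tri, 19:vx, 20:vx, 21:vx, 23:tri, 24:tri, 25:tri, 26:vx, 27:vx, 28:vx, 29:tri, 30:tri, 31:tri, 32:tri
edges: (15,2,c); (15,3,ck); (15,8,c); (15,12,c); (23,7,c); (23,19,c); (23,20,c); (24,12,c); (24,20,c); (24,21,c); (25,19,c); (25,20,c); (25,21,c); (29,0,c); (29,26,c); (29,28,c); (30,19,c); (30,26,c); (30,27,c); (31,21,c); (31,27,c); (31,28,c); (32,26,c); (32,27,c); (32,28,c)


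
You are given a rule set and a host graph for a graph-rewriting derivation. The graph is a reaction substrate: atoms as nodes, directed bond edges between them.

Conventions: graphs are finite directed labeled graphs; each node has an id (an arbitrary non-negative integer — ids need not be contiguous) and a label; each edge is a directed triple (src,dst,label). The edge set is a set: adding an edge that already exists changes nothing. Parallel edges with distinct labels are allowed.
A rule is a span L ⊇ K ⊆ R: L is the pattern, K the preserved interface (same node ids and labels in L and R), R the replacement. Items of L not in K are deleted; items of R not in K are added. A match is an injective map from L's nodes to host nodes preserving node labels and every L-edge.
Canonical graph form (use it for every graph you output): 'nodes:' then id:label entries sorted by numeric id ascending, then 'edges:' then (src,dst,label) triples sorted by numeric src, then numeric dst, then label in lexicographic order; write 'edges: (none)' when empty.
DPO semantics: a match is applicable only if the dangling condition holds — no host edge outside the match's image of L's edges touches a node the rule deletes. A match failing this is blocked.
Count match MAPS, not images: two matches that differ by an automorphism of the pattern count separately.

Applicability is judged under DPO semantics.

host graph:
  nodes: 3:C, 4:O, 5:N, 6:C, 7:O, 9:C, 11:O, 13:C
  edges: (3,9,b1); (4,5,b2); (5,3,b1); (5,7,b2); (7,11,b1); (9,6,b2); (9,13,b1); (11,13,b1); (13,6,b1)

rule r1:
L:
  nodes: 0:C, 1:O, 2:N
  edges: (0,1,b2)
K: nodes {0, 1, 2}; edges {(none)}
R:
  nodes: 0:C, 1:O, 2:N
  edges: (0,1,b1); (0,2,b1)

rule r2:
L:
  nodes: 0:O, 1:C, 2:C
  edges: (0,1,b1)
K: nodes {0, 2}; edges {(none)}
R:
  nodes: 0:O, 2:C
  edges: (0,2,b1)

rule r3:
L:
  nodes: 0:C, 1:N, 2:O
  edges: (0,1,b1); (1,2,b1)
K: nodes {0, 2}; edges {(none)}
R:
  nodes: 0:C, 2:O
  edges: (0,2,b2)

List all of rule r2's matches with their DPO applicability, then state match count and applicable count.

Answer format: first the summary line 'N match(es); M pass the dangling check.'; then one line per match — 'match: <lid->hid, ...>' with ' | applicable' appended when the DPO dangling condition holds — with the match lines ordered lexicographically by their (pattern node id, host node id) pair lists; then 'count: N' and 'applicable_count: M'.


3 match(es); 0 pass the dangling check.
match: 0->11, 1->13, 2->3
match: 0->11, 1->13, 2->6
match: 0->11, 1->13, 2->9
count: 3
applicable_count: 0


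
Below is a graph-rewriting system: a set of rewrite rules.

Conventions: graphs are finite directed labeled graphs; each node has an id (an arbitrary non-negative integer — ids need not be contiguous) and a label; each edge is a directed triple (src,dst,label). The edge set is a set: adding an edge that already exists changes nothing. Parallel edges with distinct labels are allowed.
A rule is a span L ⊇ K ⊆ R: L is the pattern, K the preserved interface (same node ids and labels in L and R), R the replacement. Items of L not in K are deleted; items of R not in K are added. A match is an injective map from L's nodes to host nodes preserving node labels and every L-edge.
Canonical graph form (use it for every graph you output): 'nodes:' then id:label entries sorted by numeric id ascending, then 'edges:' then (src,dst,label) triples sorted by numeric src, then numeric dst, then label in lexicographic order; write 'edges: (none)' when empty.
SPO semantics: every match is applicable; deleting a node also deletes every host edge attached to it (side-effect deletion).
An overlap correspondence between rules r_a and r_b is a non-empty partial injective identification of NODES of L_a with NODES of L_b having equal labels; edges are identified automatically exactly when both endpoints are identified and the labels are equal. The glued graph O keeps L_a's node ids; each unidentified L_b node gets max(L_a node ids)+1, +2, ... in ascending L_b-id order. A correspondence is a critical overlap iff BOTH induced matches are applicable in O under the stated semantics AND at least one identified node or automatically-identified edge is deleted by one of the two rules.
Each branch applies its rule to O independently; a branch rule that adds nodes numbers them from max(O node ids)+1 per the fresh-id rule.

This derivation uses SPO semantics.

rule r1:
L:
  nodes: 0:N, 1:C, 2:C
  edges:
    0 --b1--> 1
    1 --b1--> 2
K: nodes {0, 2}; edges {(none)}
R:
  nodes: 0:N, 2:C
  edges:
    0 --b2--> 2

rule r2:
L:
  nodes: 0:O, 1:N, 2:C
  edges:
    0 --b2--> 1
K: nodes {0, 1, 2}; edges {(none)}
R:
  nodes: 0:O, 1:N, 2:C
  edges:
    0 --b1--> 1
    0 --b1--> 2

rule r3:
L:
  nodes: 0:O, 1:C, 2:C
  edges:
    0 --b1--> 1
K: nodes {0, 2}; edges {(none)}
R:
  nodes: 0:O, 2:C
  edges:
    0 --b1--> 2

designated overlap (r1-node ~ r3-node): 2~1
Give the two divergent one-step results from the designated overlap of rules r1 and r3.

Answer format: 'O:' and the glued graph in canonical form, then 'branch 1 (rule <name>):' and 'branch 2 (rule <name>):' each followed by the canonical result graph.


O:
nodes: 0:N, 1:C, 2:C, 3:O, 4:C
edges: (0,1,b1); (1,2,b1); (3,2,b1)
branch 1 (rule r1):
nodes: 0:N, 2:C, 3:O, 4:C
edges: (0,2,b2); (3,2,b1)
branch 2 (rule r3):
nodes: 0:N, 1:C, 3:O, 4:C
edges: (0,1,b1); (3,4,b1)
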